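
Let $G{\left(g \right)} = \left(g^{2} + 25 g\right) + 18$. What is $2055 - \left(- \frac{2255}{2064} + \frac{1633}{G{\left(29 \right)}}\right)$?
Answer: $\frac{34993589}{17028} \approx 2055.1$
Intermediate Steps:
$G{\left(g \right)} = 18 + g^{2} + 25 g$
$2055 - \left(- \frac{2255}{2064} + \frac{1633}{G{\left(29 \right)}}\right) = 2055 - \left(- \frac{2255}{2064} + \frac{1633}{18 + 29^{2} + 25 \cdot 29}\right) = 2055 - \left(- \frac{2255}{2064} + \frac{1633}{18 + 841 + 725}\right) = 2055 + \left(\frac{2255}{2064} - \frac{1633}{1584}\right) = 2055 + \frac{1049}{17028} = \frac{34993589}{17028}$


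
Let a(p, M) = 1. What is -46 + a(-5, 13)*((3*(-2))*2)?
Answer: -58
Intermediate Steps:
-46 + a(-5, 13)*((3*(-2))*2) = -46 + 1*((3*(-2))*2) = -46 + 1*(-6*2) = -46 + 1*(-12) = -46 - 12 = -58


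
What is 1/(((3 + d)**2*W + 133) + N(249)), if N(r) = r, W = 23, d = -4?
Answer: 1/405 ≈ 0.0024691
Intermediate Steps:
1/(((3 + d)**2*W + 133) + N(249)) = 1/(((3 - 4)**2*23 + 133) + 249) = 1/(((-1)**2*23 + 133) + 249) = 1/((1*23 + 133) + 249) = 1/((23 + 133) + 249) = 1/(156 + 249) = 1/405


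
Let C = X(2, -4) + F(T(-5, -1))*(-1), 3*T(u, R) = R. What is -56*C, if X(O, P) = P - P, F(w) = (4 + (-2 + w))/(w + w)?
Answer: -140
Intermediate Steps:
T(u, R) = R/3
F(w) = (2 + w)/(2*w) (F(w) = (2 + w)/((2*w)) = (2 + w)*(1/(2*w)) = (2 + w)/(2*w))
X(O, P) = 0
C = 5/2 (C = 0 + ((2 + (⅓)*(-1))/(2*(((⅓)*(-1)))))*(-1) = 0 + ((2 - ⅓)/(2*(-⅓)))*(-1) = 0 + ((½)*(-3)*(5/3))*(-1) = 0 - 5/2*(-1) = 0 + 5/2 = 5/2 ≈ 2.5000)
-56*C = -56*5/2 = -140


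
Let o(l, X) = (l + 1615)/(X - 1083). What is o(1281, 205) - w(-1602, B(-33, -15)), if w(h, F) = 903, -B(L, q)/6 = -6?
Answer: -397865/439 ≈ -906.30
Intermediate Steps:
B(L, q) = 36 (B(L, q) = -6*(-6) = 36)
o(l, X) = (1615 + l)/(-1083 + X)
o(1281, 205) - w(-1602, B(-33, -15)) = (1615 + 1281)/(-1083 + 205) - 1*903 = 2896/(-878) - 903 = -1/878*2896 - 903 = -1448/439 - 903 = -397865/439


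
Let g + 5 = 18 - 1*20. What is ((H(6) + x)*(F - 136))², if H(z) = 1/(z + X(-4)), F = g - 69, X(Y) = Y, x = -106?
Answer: 500237956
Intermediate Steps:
g = -7 (g = -5 + (18 - 1*20) = -5 + (18 - 20) = -5 - 2 = -7)
F = -76 (F = -7 - 69 = -76)
H(z) = 1/(-4 + z) (H(z) = 1/(z - 4) = 1/(-4 + z))
((H(6) + x)*(F - 136))² = ((1/(-4 + 6) - 106)*(-76 - 136))² = ((1/2 - 106)*(-212))² = ((½ - 106)*(-212))² = (-211/2*(-212))² = 22366² = 500237956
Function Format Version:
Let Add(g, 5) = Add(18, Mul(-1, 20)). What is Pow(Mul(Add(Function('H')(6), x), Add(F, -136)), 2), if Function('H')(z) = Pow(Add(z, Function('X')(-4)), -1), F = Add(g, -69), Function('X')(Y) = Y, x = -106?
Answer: 500237956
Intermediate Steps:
g = -7 (g = Add(-5, Add(18, Mul(-1, 20))) = Add(-5, Add(18, -20)) = Add(-5, -2) = -7)
F = -76 (F = Add(-7, -69) = -76)
Function('H')(z) = Pow(Add(-4, z), -1) (Function('H')(z) = Pow(Add(z, -4), -1) = Pow(Add(-4, z), -1))
Pow(Mul(Add(Function('H')(6), x), Add(F, -136)), 2) = Pow(Mul(Add(Pow(Add(-4, 6), -1), -106), Add(-76, -136)), 2) = Pow(Mul(Add(Pow(2, -1), -106), -212), 2) = Pow(Mul(Add(Rational(1, 2), -106), -212), 2) = Pow(Mul(Rational(-211, 2), -212), 2) = Pow(22366, 2) = 500237956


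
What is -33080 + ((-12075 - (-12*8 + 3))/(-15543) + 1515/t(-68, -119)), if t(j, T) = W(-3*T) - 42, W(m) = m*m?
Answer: -7278482650529/220031889 ≈ -33079.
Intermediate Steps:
W(m) = m²
t(j, T) = -42 + 9*T² (t(j, T) = (-3*T)² - 42 = 9*T² - 42 = -42 + 9*T²)
-33080 + ((-12075 - (-12*8 + 3))/(-15543) + 1515/t(-68, -119)) = -33080 + ((-12075 - (-12*8 + 3))/(-15543) + 1515/(-42 + 9*(-119)²)) = -33080 + ((-12075 - (-96 + 3))*(-1/15543) + 1515/(-42 + 9*14161)) = -33080 + ((-12075 - 1*(-93))*(-1/15543) + 1515/(-42 + 127449)) = -33080 + ((-12075 + 93)*(-1/15543) + 1515/127407) = -33080 + (-11982*(-1/15543) + 1515*(1/127407)) = -33080 + (3994/5181 + 505/42469) = -33080 + 172237591/220031889 = -7278482650529/220031889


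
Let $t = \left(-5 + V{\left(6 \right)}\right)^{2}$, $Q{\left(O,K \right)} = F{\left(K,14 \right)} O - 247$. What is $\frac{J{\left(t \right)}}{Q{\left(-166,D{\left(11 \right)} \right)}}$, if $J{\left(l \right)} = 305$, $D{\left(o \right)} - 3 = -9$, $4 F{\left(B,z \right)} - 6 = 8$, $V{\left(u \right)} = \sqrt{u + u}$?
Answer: $- \frac{305}{828} \approx -0.36836$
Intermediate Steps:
$V{\left(u \right)} = \sqrt{2} \sqrt{u}$ ($V{\left(u \right)} = \sqrt{2 u} = \sqrt{2} \sqrt{u}$)
$F{\left(B,z \right)} = \frac{7}{2}$ ($F{\left(B,z \right)} = \frac{3}{2} + \frac{1}{4} \cdot 8 = \frac{3}{2} + 2 = \frac{7}{2}$)
$D{\left(o \right)} = -6$ ($D{\left(o \right)} = 3 - 9 = -6$)
$Q{\left(O,K \right)} = -247 + \frac{7 O}{2}$ ($Q{\left(O,K \right)} = \frac{7 O}{2} - 247 = -247 + \frac{7 O}{2}$)
$t = \left(-5 + 2 \sqrt{3}\right)^{2}$ ($t = \left(-5 + \sqrt{2} \sqrt{6}\right)^{2} = \left(-5 + 2 \sqrt{3}\right)^{2} \approx 2.359$)
$\frac{J{\left(t \right)}}{Q{\left(-166,D{\left(11 \right)} \right)}} = \frac{305}{-247 + \frac{7}{2} \left(-166\right)} = \frac{305}{-247 - 581} = \frac{305}{-828} = 305 \left(- \frac{1}{828}\right) = - \frac{305}{828}$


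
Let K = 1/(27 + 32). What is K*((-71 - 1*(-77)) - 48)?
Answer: -42/59 ≈ -0.71186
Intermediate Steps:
K = 1/59 ≈ 0.016949
K*((-71 - 1*(-77)) - 48) = ((-71 - 1*(-77)) - 48)/59 = ((-71 + 77) - 48)/59 = (6 - 48)/59 = (1/59)*(-42) = -42/59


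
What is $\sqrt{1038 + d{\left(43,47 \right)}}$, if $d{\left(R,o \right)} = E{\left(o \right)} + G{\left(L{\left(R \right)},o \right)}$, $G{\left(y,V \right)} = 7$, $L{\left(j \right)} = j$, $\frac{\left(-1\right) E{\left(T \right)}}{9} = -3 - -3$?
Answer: $\sqrt{1045} \approx 32.326$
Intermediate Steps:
$E{\left(T \right)} = 0$ ($E{\left(T \right)} = - 9 \left(-3 - -3\right) = - 9 \left(-3 + 3\right) = \left(-9\right) 0 = 0$)
$d{\left(R,o \right)} = 7$ ($d{\left(R,o \right)} = 0 + 7 = 7$)
$\sqrt{1038 + d{\left(43,47 \right)}} = \sqrt{1038 + 7} = \sqrt{1045}$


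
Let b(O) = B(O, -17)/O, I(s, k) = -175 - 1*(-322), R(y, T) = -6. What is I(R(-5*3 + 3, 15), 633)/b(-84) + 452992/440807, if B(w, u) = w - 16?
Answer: 1372096009/11020175 ≈ 124.51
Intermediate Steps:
B(w, u) = -16 + w
I(s, k) = 147 (I(s, k) = -175 + 322 = 147)
b(O) = (-16 + O)/O
I(R(-5*3 + 3, 15), 633)/b(-84) + 452992/440807 = 147/(((-16 - 84)/(-84))) + 452992/440807 = 147/((-1/84*(-100))) + 452992*(1/440807) = 147/(25/21) + 452992/440807 = 147*(21/25) + 452992/440807 = 3087/25 + 452992/440807 = 1372096009/11020175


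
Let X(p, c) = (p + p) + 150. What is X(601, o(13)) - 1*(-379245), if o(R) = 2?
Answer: 380597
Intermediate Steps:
X(p, c) = 150 + 2*p (X(p, c) = 2*p + 150 = 150 + 2*p)
X(601, o(13)) - 1*(-379245) = (150 + 2*601) - 1*(-379245) = (150 + 1202) + 379245 = 1352 + 379245 = 380597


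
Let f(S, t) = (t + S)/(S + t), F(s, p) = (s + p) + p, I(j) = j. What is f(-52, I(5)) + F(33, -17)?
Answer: 0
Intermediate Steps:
F(s, p) = s + 2*p (F(s, p) = (p + s) + p = s + 2*p)
f(S, t) = 1 (f(S, t) = (S + t)/(S + t) = 1)
f(-52, I(5)) + F(33, -17) = 1 + (33 + 2*(-17)) = 1 + (33 - 34) = 1 - 1 = 0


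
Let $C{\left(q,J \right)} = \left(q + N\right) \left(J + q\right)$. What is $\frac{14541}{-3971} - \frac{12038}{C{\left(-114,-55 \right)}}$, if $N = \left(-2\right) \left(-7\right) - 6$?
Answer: $- \frac{11857322}{2736019} \approx -4.3338$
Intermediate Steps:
$N = 8$ ($N = 14 - 6 = 8$)
$C{\left(q,J \right)} = \left(8 + q\right) \left(J + q\right)$ ($C{\left(q,J \right)} = \left(q + 8\right) \left(J + q\right) = \left(8 + q\right) \left(J + q\right)$)
$\frac{14541}{-3971} - \frac{12038}{C{\left(-114,-55 \right)}} = \frac{14541}{-3971} - \frac{12038}{\left(-114\right)^{2} + 8 \left(-55\right) + 8 \left(-114\right) - -6270} = 14541 \left(- \frac{1}{3971}\right) - \frac{12038}{12996 - 440 - 912 + 6270} = - \frac{14541}{3971} - \frac{12038}{17914} = - \frac{14541}{3971} - \frac{463}{689} = - \frac{11857322}{2736019}$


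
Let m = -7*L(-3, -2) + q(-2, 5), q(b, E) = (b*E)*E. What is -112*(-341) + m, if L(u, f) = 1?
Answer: 38135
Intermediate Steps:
q(b, E) = b*E² (q(b, E) = (E*b)*E = b*E²)
m = -57 (m = -7*1 - 2*5² = -7 - 2*25 = -7 - 50 = -57)
-112*(-341) + m = -112*(-341) - 57 = 38192 - 57 = 38135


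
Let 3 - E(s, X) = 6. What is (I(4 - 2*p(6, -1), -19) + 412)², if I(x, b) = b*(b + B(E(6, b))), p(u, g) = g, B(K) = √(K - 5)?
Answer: 594641 - 58748*I*√2 ≈ 5.9464e+5 - 83082.0*I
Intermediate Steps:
E(s, X) = -3 (E(s, X) = 3 - 1*6 = 3 - 6 = -3)
B(K) = √(-5 + K)
I(x, b) = b*(b + 2*I*√2) (I(x, b) = b*(b + √(-5 - 3)) = b*(b + √(-8)) = b*(b + 2*I*√2))
(I(4 - 2*p(6, -1), -19) + 412)² = (-19*(-19 + 2*I*√2) + 412)² = ((361 - 38*I*√2) + 412)² = (773 - 38*I*√2)²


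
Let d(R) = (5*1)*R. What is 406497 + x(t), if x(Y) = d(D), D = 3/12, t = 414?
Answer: 1625993/4 ≈ 4.0650e+5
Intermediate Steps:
D = 1/4 (D = 3*(1/12) = 1/4 ≈ 0.25000)
d(R) = 5*R
x(Y) = 5/4 (x(Y) = 5*(1/4) = 5/4)
406497 + x(t) = 406497 + 5/4 = 1625993/4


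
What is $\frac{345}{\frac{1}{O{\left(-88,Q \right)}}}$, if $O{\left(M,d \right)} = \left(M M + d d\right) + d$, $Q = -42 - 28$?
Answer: $4338030$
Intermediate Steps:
$Q = -70$ ($Q = -42 - 28 = -70$)
$O{\left(M,d \right)} = d + M^{2} + d^{2}$ ($O{\left(M,d \right)} = \left(M^{2} + d^{2}\right) + d = d + M^{2} + d^{2}$)
$\frac{345}{\frac{1}{O{\left(-88,Q \right)}}} = \frac{345}{\frac{1}{-70 + \left(-88\right)^{2} + \left(-70\right)^{2}}} = \frac{345}{\frac{1}{-70 + 7744 + 4900}} = \frac{345}{\frac{1}{12574}} = 345 \frac{1}{\frac{1}{12574}} = 345 \cdot 12574 = 4338030$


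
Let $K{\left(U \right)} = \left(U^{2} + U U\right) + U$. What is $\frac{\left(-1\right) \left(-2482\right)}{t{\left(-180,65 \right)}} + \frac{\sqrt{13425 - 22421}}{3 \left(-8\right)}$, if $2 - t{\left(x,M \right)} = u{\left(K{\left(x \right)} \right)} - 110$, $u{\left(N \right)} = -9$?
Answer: $\frac{2482}{121} - \frac{i \sqrt{2249}}{12} \approx 20.512 - 3.952 i$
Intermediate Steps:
$K{\left(U \right)} = U + 2 U^{2}$ ($K{\left(U \right)} = \left(U^{2} + U^{2}\right) + U = 2 U^{2} + U = U + 2 U^{2}$)
$t{\left(x,M \right)} = 121$ ($t{\left(x,M \right)} = 2 - \left(-9 - 110\right) = 2 - -119 = 2 + 119 = 121$)
$\frac{\left(-1\right) \left(-2482\right)}{t{\left(-180,65 \right)}} + \frac{\sqrt{13425 - 22421}}{3 \left(-8\right)} = \frac{\left(-1\right) \left(-2482\right)}{121} + \frac{\sqrt{13425 - 22421}}{3 \left(-8\right)} = 2482 \cdot \frac{1}{121} + \frac{\sqrt{-8996}}{-24} = \frac{2482}{121} + 2 i \sqrt{2249} \left(- \frac{1}{24}\right) = \frac{2482}{121} - \frac{i \sqrt{2249}}{12}$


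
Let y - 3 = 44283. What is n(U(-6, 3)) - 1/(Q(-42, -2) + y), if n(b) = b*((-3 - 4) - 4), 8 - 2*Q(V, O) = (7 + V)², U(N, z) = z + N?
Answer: 2882713/87355 ≈ 33.000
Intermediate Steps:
U(N, z) = N + z
Q(V, O) = 4 - (7 + V)²/2
y = 44286 (y = 3 + 44283 = 44286)
n(b) = -11*b (n(b) = b*(-7 - 4) = b*(-11) = -11*b)
n(U(-6, 3)) - 1/(Q(-42, -2) + y) = -11*(-6 + 3) - 1/((4 - (7 - 42)²/2) + 44286) = -11*(-3) - 1/((4 - ½*(-35)²) + 44286) = 33 - 1/((4 - ½*1225) + 44286) = 33 - 1/((4 - 1225/2) + 44286) = 33 - 1/(-1217/2 + 44286) = 33 - 1/87355/2 = 33 - 1*2/87355 = 33 - 2/87355 = 2882713/87355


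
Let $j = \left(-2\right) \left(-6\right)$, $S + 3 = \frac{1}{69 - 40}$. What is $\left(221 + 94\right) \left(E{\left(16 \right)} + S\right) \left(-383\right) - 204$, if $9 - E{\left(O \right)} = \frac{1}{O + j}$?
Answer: $- \frac{83975349}{116} \approx -7.2393 \cdot 10^{5}$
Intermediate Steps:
$S = - \frac{86}{29}$ ($S = -3 + \frac{1}{69 - 40} = -3 + \frac{1}{29} = - \frac{86}{29} \approx -2.9655$)
$j = 12$
$E{\left(O \right)} = 9 - \frac{1}{12 + O}$ ($E{\left(O \right)} = 9 - \frac{1}{O + 12} = 9 - \frac{1}{12 + O}$)
$\left(221 + 94\right) \left(E{\left(16 \right)} + S\right) \left(-383\right) - 204 = \left(221 + 94\right) \left(\frac{107 + 9 \cdot 16}{12 + 16} - \frac{86}{29}\right) \left(-383\right) - 204 = 315 \left(\frac{107 + 144}{28} - \frac{86}{29}\right) \left(-383\right) - 204 = 315 \left(\frac{1}{28} \cdot 251 - \frac{86}{29}\right) \left(-383\right) - 204 = 315 \left(\frac{251}{28} - \frac{86}{29}\right) \left(-383\right) - 204 = 315 \cdot \frac{4871}{812} \left(-383\right) - 204 = \frac{219195}{116} \left(-383\right) - 204 = - \frac{83951685}{116} - 204 = - \frac{83975349}{116}$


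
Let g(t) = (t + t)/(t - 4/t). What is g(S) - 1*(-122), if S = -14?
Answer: 2977/24 ≈ 124.04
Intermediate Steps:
g(t) = 2*t/(t - 4/t) (g(t) = (2*t)/(t - 4/t) = 2*t/(t - 4/t))
g(S) - 1*(-122) = 2*(-14)²/(-4 + (-14)²) - 1*(-122) = 2*196/(-4 + 196) + 122 = 2*196/192 + 122 = 2*196*(1/192) + 122 = 49/24 + 122 = 2977/24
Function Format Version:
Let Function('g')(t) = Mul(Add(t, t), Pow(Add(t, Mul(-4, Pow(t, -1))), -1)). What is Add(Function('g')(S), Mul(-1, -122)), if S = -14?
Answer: Rational(2977, 24) ≈ 124.04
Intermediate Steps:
Function('g')(t) = Mul(2, t, Pow(Add(t, Mul(-4, Pow(t, -1))), -1)) (Function('g')(t) = Mul(Mul(2, t), Pow(Add(t, Mul(-4, Pow(t, -1))), -1)) = Mul(2, t, Pow(Add(t, Mul(-4, Pow(t, -1))), -1)))
Add(Function('g')(S), Mul(-1, -122)) = Add(Mul(2, Pow(-14, 2), Pow(Add(-4, Pow(-14, 2)), -1)), Mul(-1, -122)) = Add(Mul(2, 196, Pow(Add(-4, 196), -1)), 122) = Add(Mul(2, 196, Pow(192, -1)), 122) = Add(Mul(2, 196, Rational(1, 192)), 122) = Add(Rational(49, 24), 122) = Rational(2977, 24)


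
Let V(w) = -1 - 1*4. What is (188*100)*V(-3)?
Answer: -94000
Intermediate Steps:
V(w) = -5 (V(w) = -1 - 4 = -5)
(188*100)*V(-3) = (188*100)*(-5) = 18800*(-5) = -94000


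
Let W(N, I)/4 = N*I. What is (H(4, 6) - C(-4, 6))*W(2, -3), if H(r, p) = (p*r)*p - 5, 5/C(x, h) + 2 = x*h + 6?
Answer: -3342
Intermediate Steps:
C(x, h) = 5/(4 + h*x) (C(x, h) = 5/(-2 + (x*h + 6)) = 5/(-2 + (h*x + 6)) = 5/(-2 + (6 + h*x)) = 5/(4 + h*x))
H(r, p) = -5 + r*p² (H(r, p) = r*p² - 5 = -5 + r*p²)
W(N, I) = 4*I*N (W(N, I) = 4*(N*I) = 4*(I*N) = 4*I*N)
(H(4, 6) - C(-4, 6))*W(2, -3) = ((-5 + 4*6²) - 5/(4 + 6*(-4)))*(4*(-3)*2) = ((-5 + 4*36) - 5/(4 - 24))*(-24) = ((-5 + 144) - 5/(-20))*(-24) = (139 - 5*(-1)/20)*(-24) = (139 - 1*(-¼))*(-24) = (139 + ¼)*(-24) = (557/4)*(-24) = -3342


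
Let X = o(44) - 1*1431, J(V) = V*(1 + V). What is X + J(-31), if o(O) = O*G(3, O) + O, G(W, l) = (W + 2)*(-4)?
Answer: -1337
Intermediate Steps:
G(W, l) = -8 - 4*W (G(W, l) = (2 + W)*(-4) = -8 - 4*W)
o(O) = -19*O (o(O) = O*(-8 - 4*3) + O = O*(-8 - 12) + O = O*(-20) + O = -20*O + O = -19*O)
X = -2267 (X = -19*44 - 1*1431 = -836 - 1431 = -2267)
X + J(-31) = -2267 - 31*(1 - 31) = -2267 - 31*(-30) = -2267 + 930 = -1337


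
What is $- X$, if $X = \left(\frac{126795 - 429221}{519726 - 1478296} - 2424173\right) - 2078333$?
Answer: $\frac{2157983436997}{479285} \approx 4.5025 \cdot 10^{6}$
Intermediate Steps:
$X = - \frac{2157983436997}{479285}$ ($X = \left(- \frac{302426}{-958570} - 2424173\right) - 2078333 = \left(\left(-302426\right) \left(- \frac{1}{958570}\right) - 2424173\right) - 2078333 = \left(\frac{151213}{479285} - 2424173\right) - 2078333 = - \frac{1161869605092}{479285} - 2078333 = - \frac{2157983436997}{479285} \approx -4.5025 \cdot 10^{6}$)
$- X = \left(-1\right) \left(- \frac{2157983436997}{479285}\right) = \frac{2157983436997}{479285}$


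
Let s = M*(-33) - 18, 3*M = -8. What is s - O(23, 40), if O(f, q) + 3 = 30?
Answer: 43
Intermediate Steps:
M = -8/3 (M = (⅓)*(-8) = -8/3 ≈ -2.6667)
O(f, q) = 27 (O(f, q) = -3 + 30 = 27)
s = 70 (s = -8/3*(-33) - 18 = 88 - 18 = 70)
s - O(23, 40) = 70 - 1*27 = 70 - 27 = 43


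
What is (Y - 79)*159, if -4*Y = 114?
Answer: -34185/2 ≈ -17093.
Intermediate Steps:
Y = -57/2 (Y = -¼*114 = -57/2 ≈ -28.500)
(Y - 79)*159 = (-57/2 - 79)*159 = -215/2*159 = -34185/2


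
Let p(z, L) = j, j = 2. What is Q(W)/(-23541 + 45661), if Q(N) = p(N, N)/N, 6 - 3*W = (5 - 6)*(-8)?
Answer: -3/22120 ≈ -0.00013562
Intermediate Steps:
W = -⅔ (W = 2 - (5 - 6)*(-8)/3 = 2 - (-1)*(-8)/3 = 2 - ⅓*8 = 2 - 8/3 = -⅔ ≈ -0.66667)
p(z, L) = 2
Q(N) = 2/N
Q(W)/(-23541 + 45661) = (2/(-⅔))/(-23541 + 45661) = (2*(-3/2))/22120 = -3*1/22120 = -3/22120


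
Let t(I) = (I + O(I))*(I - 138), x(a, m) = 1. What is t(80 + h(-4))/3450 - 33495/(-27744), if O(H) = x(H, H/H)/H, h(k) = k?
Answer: -48116269/303103200 ≈ -0.15875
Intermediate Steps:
O(H) = 1/H
t(I) = (-138 + I)*(I + 1/I) (t(I) = (I + 1/I)*(I - 138) = (I + 1/I)*(-138 + I) = (-138 + I)*(I + 1/I))
t(80 + h(-4))/3450 - 33495/(-27744) = (1 + (80 - 4)² - 138*(80 - 4) - 138/(80 - 4))/3450 - 33495/(-27744) = (1 + 76² - 138*76 - 138/76)*(1/3450) - 33495*(-1/27744) = (1 + 5776 - 10488 - 138*1/76)*(1/3450) + 11165/9248 = (1 + 5776 - 10488 - 69/38)*(1/3450) + 11165/9248 = -179087/38*1/3450 + 11165/9248 = -179087/131100 + 11165/9248 = -48116269/303103200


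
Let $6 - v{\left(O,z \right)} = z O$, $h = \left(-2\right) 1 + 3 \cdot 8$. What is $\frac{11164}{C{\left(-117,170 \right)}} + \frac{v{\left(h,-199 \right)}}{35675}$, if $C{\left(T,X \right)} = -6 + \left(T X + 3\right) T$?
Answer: $\frac{10598848532}{83007626775} \approx 0.12769$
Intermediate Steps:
$h = 22$ ($h = -2 + 24 = 22$)
$v{\left(O,z \right)} = 6 - O z$ ($v{\left(O,z \right)} = 6 - z O = 6 - O z$)
$C{\left(T,X \right)} = -6 + T \left(3 + T X\right)$ ($C{\left(T,X \right)} = -6 + \left(3 + T X\right) T = -6 + T \left(3 + T X\right)$)
$\frac{11164}{C{\left(-117,170 \right)}} + \frac{v{\left(h,-199 \right)}}{35675} = \frac{11164}{-6 + 3 \left(-117\right) + 170 \left(-117\right)^{2}} + \frac{6 - 22 \left(-199\right)}{35675} = \frac{11164}{-6 - 351 + 170 \cdot 13689} + \left(6 + 4378\right) \frac{1}{35675} = \frac{11164}{-6 - 351 + 2327130} + 4384 \cdot \frac{1}{35675} = \frac{11164}{2326773} + \frac{4384}{35675} = \frac{10598848532}{83007626775}$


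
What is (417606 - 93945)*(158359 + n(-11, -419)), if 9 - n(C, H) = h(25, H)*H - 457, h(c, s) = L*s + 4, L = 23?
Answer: -1254963808722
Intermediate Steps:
h(c, s) = 4 + 23*s (h(c, s) = 23*s + 4 = 4 + 23*s)
n(C, H) = 466 - H*(4 + 23*H) (n(C, H) = 9 - ((4 + 23*H)*H - 457) = 9 - (H*(4 + 23*H) - 457) = 9 - (-457 + H*(4 + 23*H)) = 9 + (457 - H*(4 + 23*H)) = 466 - H*(4 + 23*H))
(417606 - 93945)*(158359 + n(-11, -419)) = (417606 - 93945)*(158359 + (466 - 1*(-419)*(4 + 23*(-419)))) = 323661*(158359 + (466 - 1*(-419)*(4 - 9637))) = 323661*(158359 + (466 - 1*(-419)*(-9633))) = 323661*(158359 + (466 - 4036227)) = 323661*(158359 - 4035761) = 323661*(-3877402) = -1254963808722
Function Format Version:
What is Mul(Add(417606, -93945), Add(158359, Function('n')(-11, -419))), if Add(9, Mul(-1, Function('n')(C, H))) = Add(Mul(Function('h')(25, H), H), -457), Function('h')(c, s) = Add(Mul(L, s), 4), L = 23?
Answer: -1254963808722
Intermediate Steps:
Function('h')(c, s) = Add(4, Mul(23, s)) (Function('h')(c, s) = Add(Mul(23, s), 4) = Add(4, Mul(23, s)))
Function('n')(C, H) = Add(466, Mul(-1, H, Add(4, Mul(23, H)))) (Function('n')(C, H) = Add(9, Mul(-1, Add(Mul(Add(4, Mul(23, H)), H), -457))) = Add(9, Mul(-1, Add(Mul(H, Add(4, Mul(23, H))), -457))) = Add(9, Mul(-1, Add(-457, Mul(H, Add(4, Mul(23, H)))))) = Add(9, Add(457, Mul(-1, H, Add(4, Mul(23, H))))) = Add(466, Mul(-1, H, Add(4, Mul(23, H)))))
Mul(Add(417606, -93945), Add(158359, Function('n')(-11, -419))) = Mul(Add(417606, -93945), Add(158359, Add(466, Mul(-1, -419, Add(4, Mul(23, -419)))))) = Mul(323661, Add(158359, Add(466, Mul(-1, -419, Add(4, -9637))))) = Mul(323661, Add(158359, Add(466, Mul(-1, -419, -9633)))) = Mul(323661, Add(158359, Add(466, -4036227))) = Mul(323661, Add(158359, -4035761)) = Mul(323661, -3877402) = -1254963808722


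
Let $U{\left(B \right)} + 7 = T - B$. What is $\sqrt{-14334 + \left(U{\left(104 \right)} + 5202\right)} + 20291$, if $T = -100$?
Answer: $20291 + i \sqrt{9343} \approx 20291.0 + 96.659 i$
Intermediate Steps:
$U{\left(B \right)} = -107 - B$ ($U{\left(B \right)} = -7 - \left(100 + B\right) = -107 - B$)
$\sqrt{-14334 + \left(U{\left(104 \right)} + 5202\right)} + 20291 = \sqrt{-14334 + \left(\left(-107 - 104\right) + 5202\right)} + 20291 = \sqrt{-14334 + \left(-211 + 5202\right)} + 20291 = \sqrt{-14334 + 4991} + 20291 = \sqrt{-9343} + 20291 = i \sqrt{9343} + 20291 = 20291 + i \sqrt{9343}$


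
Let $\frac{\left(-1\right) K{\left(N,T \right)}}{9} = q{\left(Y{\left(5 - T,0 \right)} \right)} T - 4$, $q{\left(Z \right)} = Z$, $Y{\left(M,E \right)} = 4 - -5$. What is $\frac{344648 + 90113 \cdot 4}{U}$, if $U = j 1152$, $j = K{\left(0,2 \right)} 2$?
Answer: $- \frac{176275}{72576} \approx -2.4288$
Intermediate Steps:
$Y{\left(M,E \right)} = 9$ ($Y{\left(M,E \right)} = 4 + 5 = 9$)
$K{\left(N,T \right)} = 36 - 81 T$ ($K{\left(N,T \right)} = - 9 \left(9 T - 4\right) = - 9 \left(-4 + 9 T\right) = 36 - 81 T$)
$j = -252$ ($j = \left(36 - 162\right) 2 = \left(-126\right) 2 = -252$)
$U = -290304$ ($U = \left(-252\right) 1152 = -290304$)
$\frac{344648 + 90113 \cdot 4}{U} = \frac{344648 + 90113 \cdot 4}{-290304} = \left(344648 + 360452\right) \left(- \frac{1}{290304}\right) = 705100 \left(- \frac{1}{290304}\right) = - \frac{176275}{72576}$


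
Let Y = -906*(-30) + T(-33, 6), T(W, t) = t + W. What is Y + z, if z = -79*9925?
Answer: -756922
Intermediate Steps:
T(W, t) = W + t
Y = 27153 (Y = -906*(-30) + (-33 + 6) = 27180 - 27 = 27153)
z = -784075
Y + z = 27153 - 784075 = -756922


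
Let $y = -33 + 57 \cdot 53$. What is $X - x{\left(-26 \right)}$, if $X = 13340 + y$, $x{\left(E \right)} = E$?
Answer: $16354$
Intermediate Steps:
$y = 2988$ ($y = -33 + 3021 = 2988$)
$X = 16328$ ($X = 13340 + 2988 = 16328$)
$X - x{\left(-26 \right)} = 16328 - -26 = 16328 + 26 = 16354$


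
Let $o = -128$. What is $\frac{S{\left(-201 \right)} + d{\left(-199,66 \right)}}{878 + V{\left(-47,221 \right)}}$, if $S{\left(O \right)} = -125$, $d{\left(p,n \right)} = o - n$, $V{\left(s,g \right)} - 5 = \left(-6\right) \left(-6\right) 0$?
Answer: $- \frac{319}{883} \approx -0.36127$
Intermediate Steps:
$V{\left(s,g \right)} = 5$ ($V{\left(s,g \right)} = 5 + \left(-6\right) \left(-6\right) 0 = 5 + 36 \cdot 0 = 5 + 0 = 5$)
$d{\left(p,n \right)} = -128 - n$
$\frac{S{\left(-201 \right)} + d{\left(-199,66 \right)}}{878 + V{\left(-47,221 \right)}} = \frac{-125 - 194}{878 + 5} = \frac{-125 - 194}{883} = \left(-125 - 194\right) \frac{1}{883} = \left(-319\right) \frac{1}{883} = - \frac{319}{883}$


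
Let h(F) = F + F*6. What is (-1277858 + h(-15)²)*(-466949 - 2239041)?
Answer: 3428037429670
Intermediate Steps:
h(F) = 7*F (h(F) = F + 6*F = 7*F)
(-1277858 + h(-15)²)*(-466949 - 2239041) = (-1277858 + (7*(-15))²)*(-466949 - 2239041) = (-1277858 + (-105)²)*(-2705990) = (-1277858 + 11025)*(-2705990) = -1266833*(-2705990) = 3428037429670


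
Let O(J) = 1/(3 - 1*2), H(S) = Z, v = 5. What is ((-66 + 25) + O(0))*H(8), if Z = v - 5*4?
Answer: 600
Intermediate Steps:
Z = -15 (Z = 5 - 5*4 = 5 - 20 = -15)
H(S) = -15
O(J) = 1 (O(J) = 1/(3 - 2) = 1/1 = 1)
((-66 + 25) + O(0))*H(8) = ((-66 + 25) + 1)*(-15) = (-41 + 1)*(-15) = -40*(-15) = 600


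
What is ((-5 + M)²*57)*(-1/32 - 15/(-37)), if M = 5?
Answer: 0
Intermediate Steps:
((-5 + M)²*57)*(-1/32 - 15/(-37)) = ((-5 + 5)²*57)*(-1/32 - 15/(-37)) = (0²*57)*(-1*1/32 - 15*(-1/37)) = (0*57)*(-1/32 + 15/37) = 0*(443/1184) = 0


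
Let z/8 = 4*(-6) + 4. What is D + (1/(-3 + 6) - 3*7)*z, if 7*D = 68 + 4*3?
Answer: 69680/21 ≈ 3318.1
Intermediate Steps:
D = 80/7 (D = (68 + 4*3)/7 = (68 + 12)/7 = (⅐)*80 = 80/7 ≈ 11.429)
z = -160 (z = 8*(4*(-6) + 4) = 8*(-24 + 4) = 8*(-20) = -160)
D + (1/(-3 + 6) - 3*7)*z = 80/7 + (1/(-3 + 6) - 3*7)*(-160) = 80/7 + (1/3 - 21)*(-160) = 80/7 + (⅓ - 21)*(-160) = 80/7 - 62/3*(-160) = 80/7 + 9920/3 = 69680/21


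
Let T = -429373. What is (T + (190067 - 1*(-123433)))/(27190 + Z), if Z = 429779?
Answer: -115873/456969 ≈ -0.25357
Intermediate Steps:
(T + (190067 - 1*(-123433)))/(27190 + Z) = (-429373 + (190067 - 1*(-123433)))/(27190 + 429779) = (-429373 + (190067 + 123433))/456969 = (-429373 + 313500)*(1/456969) = -115873*1/456969 = -115873/456969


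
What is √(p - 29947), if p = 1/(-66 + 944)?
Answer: I*√23085662270/878 ≈ 173.05*I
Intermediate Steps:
p = 1/878 ≈ 0.0011390
√(p - 29947) = √(1/878 - 29947) = √(-26293465/878) = I*√23085662270/878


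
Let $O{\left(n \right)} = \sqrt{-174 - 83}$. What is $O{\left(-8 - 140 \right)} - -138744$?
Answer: $138744 + i \sqrt{257} \approx 1.3874 \cdot 10^{5} + 16.031 i$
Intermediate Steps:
$O{\left(n \right)} = i \sqrt{257}$ ($O{\left(n \right)} = \sqrt{-257} = i \sqrt{257}$)
$O{\left(-8 - 140 \right)} - -138744 = i \sqrt{257} - -138744 = i \sqrt{257} + 138744 = 138744 + i \sqrt{257}$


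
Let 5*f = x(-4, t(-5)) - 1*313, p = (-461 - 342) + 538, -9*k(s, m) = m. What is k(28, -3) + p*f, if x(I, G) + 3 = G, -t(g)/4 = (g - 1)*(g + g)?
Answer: 88405/3 ≈ 29468.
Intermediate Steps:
t(g) = -8*g*(-1 + g) (t(g) = -4*(g - 1)*(g + g) = -4*(-1 + g)*2*g = -8*g*(-1 + g))
k(s, m) = -m/9
x(I, G) = -3 + G
p = -265 (p = -803 + 538 = -265)
f = -556/5 (f = ((-3 + 8*(-5)*(1 - 1*(-5))) - 1*313)/5 = ((-3 + 8*(-5)*(1 + 5)) - 313)/5 = ((-3 + 8*(-5)*6) - 313)/5 = ((-3 - 240) - 313)/5 = (-243 - 313)/5 = (⅕)*(-556) = -556/5 ≈ -111.20)
k(28, -3) + p*f = -⅑*(-3) - 265*(-556/5) = ⅓ + 29468 = 88405/3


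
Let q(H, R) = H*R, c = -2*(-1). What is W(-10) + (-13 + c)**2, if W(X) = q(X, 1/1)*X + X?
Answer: 211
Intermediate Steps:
c = 2
W(X) = X + X**2 (W(X) = (X/1)*X + X = (X*1)*X + X = X*X + X = X**2 + X = X + X**2)
W(-10) + (-13 + c)**2 = -10*(1 - 10) + (-13 + 2)**2 = -10*(-9) + (-11)**2 = 90 + 121 = 211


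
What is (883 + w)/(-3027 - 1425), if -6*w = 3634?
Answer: -208/3339 ≈ -0.062294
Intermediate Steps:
w = -1817/3 (w = -⅙*3634 = -1817/3 ≈ -605.67)
(883 + w)/(-3027 - 1425) = (883 - 1817/3)/(-3027 - 1425) = (832/3)/(-4452) = (832/3)*(-1/4452) = -208/3339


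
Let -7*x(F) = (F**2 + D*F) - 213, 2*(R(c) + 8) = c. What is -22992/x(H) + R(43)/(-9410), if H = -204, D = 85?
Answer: 1009438793/150955220 ≈ 6.6870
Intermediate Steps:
R(c) = -8 + c/2
x(F) = 213/7 - 85*F/7 - F**2/7 (x(F) = -((F**2 + 85*F) - 213)/7 = -(-213 + F**2 + 85*F)/7 = 213/7 - 85*F/7 - F**2/7)
-22992/x(H) + R(43)/(-9410) = -22992/(213/7 - 85/7*(-204) - 1/7*(-204)**2) + (-8 + (1/2)*43)/(-9410) = -22992/(213/7 + 17340/7 - 1/7*41616) + (-8 + 43/2)*(-1/9410) = -22992/(213/7 + 17340/7 - 41616/7) + (27/2)*(-1/9410) = -22992/(-24063/7) - 27/18820 = -22992*(-7/24063) - 27/18820 = 53648/8021 - 27/18820 = 1009438793/150955220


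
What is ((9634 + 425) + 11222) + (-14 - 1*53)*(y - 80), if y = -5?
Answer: 26976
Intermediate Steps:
((9634 + 425) + 11222) + (-14 - 1*53)*(y - 80) = ((9634 + 425) + 11222) + (-14 - 1*53)*(-5 - 80) = (10059 + 11222) + (-14 - 53)*(-85) = 21281 - 67*(-85) = 21281 + 5695 = 26976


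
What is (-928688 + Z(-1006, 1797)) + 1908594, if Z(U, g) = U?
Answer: 978900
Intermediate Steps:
(-928688 + Z(-1006, 1797)) + 1908594 = (-928688 - 1006) + 1908594 = -929694 + 1908594 = 978900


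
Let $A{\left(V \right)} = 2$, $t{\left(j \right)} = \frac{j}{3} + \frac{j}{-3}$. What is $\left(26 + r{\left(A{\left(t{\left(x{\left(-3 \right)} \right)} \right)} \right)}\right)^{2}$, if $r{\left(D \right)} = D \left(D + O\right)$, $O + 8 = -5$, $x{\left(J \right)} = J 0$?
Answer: $16$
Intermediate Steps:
$x{\left(J \right)} = 0$
$t{\left(j \right)} = 0$ ($t{\left(j \right)} = j \frac{1}{3} + j \left(- \frac{1}{3}\right) = \frac{j}{3} - \frac{j}{3} = 0$)
$O = -13$ ($O = -8 - 5 = -13$)
$r{\left(D \right)} = D \left(-13 + D\right)$ ($r{\left(D \right)} = D \left(D - 13\right) = D \left(-13 + D\right)$)
$\left(26 + r{\left(A{\left(t{\left(x{\left(-3 \right)} \right)} \right)} \right)}\right)^{2} = \left(26 + 2 \left(-13 + 2\right)\right)^{2} = \left(26 + 2 \left(-11\right)\right)^{2} = \left(26 - 22\right)^{2} = 4^{2} = 16$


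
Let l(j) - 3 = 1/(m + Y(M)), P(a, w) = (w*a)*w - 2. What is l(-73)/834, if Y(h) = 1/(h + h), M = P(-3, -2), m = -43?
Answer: 3587/1004970 ≈ 0.0035693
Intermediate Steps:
P(a, w) = -2 + a*w² (P(a, w) = (a*w)*w - 2 = a*w² - 2 = -2 + a*w²)
M = -14 (M = -2 - 3*(-2)² = -2 - 3*4 = -2 - 12 = -14)
Y(h) = 1/(2*h)
l(j) = 3587/1205 (l(j) = 3 + 1/(-43 + (½)/(-14)) = 3 + 1/(-43 + (½)*(-1/14)) = 3 + 1/(-43 - 1/28) = 3 + 1/(-1205/28) = 3 - 28/1205 = 3587/1205)
l(-73)/834 = (3587/1205)/834 = (3587/1205)*(1/834) = 3587/1004970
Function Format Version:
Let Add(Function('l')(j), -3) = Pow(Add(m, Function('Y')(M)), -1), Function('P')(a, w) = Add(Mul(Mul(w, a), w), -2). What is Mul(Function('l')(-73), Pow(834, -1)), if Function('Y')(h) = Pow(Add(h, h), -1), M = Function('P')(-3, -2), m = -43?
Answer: Rational(3587, 1004970) ≈ 0.0035693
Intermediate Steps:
Function('P')(a, w) = Add(-2, Mul(a, Pow(w, 2))) (Function('P')(a, w) = Add(Mul(Mul(a, w), w), -2) = Add(Mul(a, Pow(w, 2)), -2) = Add(-2, Mul(a, Pow(w, 2))))
M = -14 (M = Add(-2, Mul(-3, Pow(-2, 2))) = Add(-2, Mul(-3, 4)) = Add(-2, -12) = -14)
Function('Y')(h) = Mul(Rational(1, 2), Pow(h, -1)) (Function('Y')(h) = Pow(Mul(2, h), -1) = Mul(Rational(1, 2), Pow(h, -1)))
Function('l')(j) = Rational(3587, 1205) (Function('l')(j) = Add(3, Pow(Add(-43, Mul(Rational(1, 2), Pow(-14, -1))), -1)) = Add(3, Pow(Add(-43, Mul(Rational(1, 2), Rational(-1, 14))), -1)) = Add(3, Pow(Add(-43, Rational(-1, 28)), -1)) = Add(3, Pow(Rational(-1205, 28), -1)) = Add(3, Rational(-28, 1205)) = Rational(3587, 1205))
Mul(Function('l')(-73), Pow(834, -1)) = Mul(Rational(3587, 1205), Pow(834, -1)) = Mul(Rational(3587, 1205), Rational(1, 834)) = Rational(3587, 1004970)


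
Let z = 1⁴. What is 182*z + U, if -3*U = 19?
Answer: 527/3 ≈ 175.67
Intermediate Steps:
U = -19/3 (U = -⅓*19 = -19/3 ≈ -6.3333)
z = 1
182*z + U = 182*1 - 19/3 = 182 - 19/3 = 527/3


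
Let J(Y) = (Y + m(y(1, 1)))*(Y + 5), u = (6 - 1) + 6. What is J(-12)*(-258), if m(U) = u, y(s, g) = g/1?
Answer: -1806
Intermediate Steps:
y(s, g) = g (y(s, g) = g*1 = g)
u = 11 (u = 5 + 6 = 11)
m(U) = 11
J(Y) = (5 + Y)*(11 + Y) (J(Y) = (Y + 11)*(Y + 5) = (11 + Y)*(5 + Y) = (5 + Y)*(11 + Y))
J(-12)*(-258) = (55 + (-12)² + 16*(-12))*(-258) = (55 + 144 - 192)*(-258) = 7*(-258) = -1806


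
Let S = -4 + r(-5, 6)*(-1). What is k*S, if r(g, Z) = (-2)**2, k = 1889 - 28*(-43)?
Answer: -24744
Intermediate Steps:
k = 3093 (k = 1889 + 1204 = 3093)
r(g, Z) = 4
S = -8 (S = -4 + 4*(-1) = -4 - 4 = -8)
k*S = 3093*(-8) = -24744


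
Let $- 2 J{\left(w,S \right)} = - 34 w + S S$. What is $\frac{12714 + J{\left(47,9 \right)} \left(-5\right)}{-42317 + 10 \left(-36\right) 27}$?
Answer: $- \frac{17843}{104074} \approx -0.17145$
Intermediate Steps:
$J{\left(w,S \right)} = 17 w - \frac{S^{2}}{2}$ ($J{\left(w,S \right)} = - \frac{- 34 w + S S}{2} = - \frac{- 34 w + S^{2}}{2} = - \frac{S^{2} - 34 w}{2} = 17 w - \frac{S^{2}}{2}$)
$\frac{12714 + J{\left(47,9 \right)} \left(-5\right)}{-42317 + 10 \left(-36\right) 27} = \frac{12714 + \left(17 \cdot 47 - \frac{9^{2}}{2}\right) \left(-5\right)}{-42317 + 10 \left(-36\right) 27} = \frac{12714 + \left(799 - \frac{81}{2}\right) \left(-5\right)}{-42317 - 9720} = \frac{12714 + \frac{1517}{2} \left(-5\right)}{-52037} = \left(12714 - \frac{7585}{2}\right) \left(- \frac{1}{52037}\right) = \frac{17843}{2} \left(- \frac{1}{52037}\right) = - \frac{17843}{104074}$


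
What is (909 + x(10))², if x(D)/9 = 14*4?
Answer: 1996569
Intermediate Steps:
x(D) = 504 (x(D) = 9*(14*4) = 9*56 = 504)
(909 + x(10))² = (909 + 504)² = 1413² = 1996569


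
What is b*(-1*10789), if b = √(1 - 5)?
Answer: -21578*I ≈ -21578.0*I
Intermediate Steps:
b = 2*I (b = √(-4) = 2*I ≈ 2.0*I)
b*(-1*10789) = (2*I)*(-1*10789) = (2*I)*(-10789) = -21578*I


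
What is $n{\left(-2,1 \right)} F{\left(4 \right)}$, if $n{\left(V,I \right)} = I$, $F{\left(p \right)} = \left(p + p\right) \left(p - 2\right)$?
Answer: $16$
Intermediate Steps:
$F{\left(p \right)} = 2 p \left(-2 + p\right)$
$n{\left(-2,1 \right)} F{\left(4 \right)} = 1 \cdot 2 \cdot 4 \left(-2 + 4\right) = 1 \cdot 2 \cdot 4 \cdot 2 = 1 \cdot 16 = 16$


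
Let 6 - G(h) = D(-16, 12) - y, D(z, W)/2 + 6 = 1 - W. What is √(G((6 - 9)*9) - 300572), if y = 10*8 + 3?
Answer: I*√300449 ≈ 548.13*I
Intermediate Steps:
D(z, W) = -10 - 2*W (D(z, W) = -12 + 2*(1 - W) = -12 + (2 - 2*W) = -10 - 2*W)
y = 83 (y = 80 + 3 = 83)
G(h) = 123 (G(h) = 6 - ((-10 - 2*12) - 1*83) = 6 - ((-10 - 24) - 83) = 6 - (-34 - 83) = 6 - 1*(-117) = 6 + 117 = 123)
√(G((6 - 9)*9) - 300572) = √(123 - 300572) = √(-300449) = I*√300449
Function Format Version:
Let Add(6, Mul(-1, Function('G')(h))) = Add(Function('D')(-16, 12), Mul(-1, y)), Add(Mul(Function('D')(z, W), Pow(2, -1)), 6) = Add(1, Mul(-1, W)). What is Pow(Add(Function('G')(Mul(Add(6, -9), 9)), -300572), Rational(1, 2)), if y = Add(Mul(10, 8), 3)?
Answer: Mul(I, Pow(300449, Rational(1, 2))) ≈ Mul(548.13, I)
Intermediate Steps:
Function('D')(z, W) = Add(-10, Mul(-2, W)) (Function('D')(z, W) = Add(-12, Mul(2, Add(1, Mul(-1, W)))) = Add(-12, Add(2, Mul(-2, W))) = Add(-10, Mul(-2, W)))
y = 83 (y = Add(80, 3) = 83)
Function('G')(h) = 123 (Function('G')(h) = Add(6, Mul(-1, Add(Add(-10, Mul(-2, 12)), Mul(-1, 83)))) = Add(6, Mul(-1, Add(Add(-10, -24), -83))) = Add(6, Mul(-1, Add(-34, -83))) = Add(6, Mul(-1, -117)) = Add(6, 117) = 123)
Pow(Add(Function('G')(Mul(Add(6, -9), 9)), -300572), Rational(1, 2)) = Pow(Add(123, -300572), Rational(1, 2)) = Pow(-300449, Rational(1, 2)) = Mul(I, Pow(300449, Rational(1, 2)))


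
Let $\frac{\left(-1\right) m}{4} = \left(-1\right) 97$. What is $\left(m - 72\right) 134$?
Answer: $42344$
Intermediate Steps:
$m = 388$ ($m = - 4 \left(\left(-1\right) 97\right) = \left(-4\right) \left(-97\right) = 388$)
$\left(m - 72\right) 134 = \left(388 - 72\right) 134 = 316 \cdot 134 = 42344$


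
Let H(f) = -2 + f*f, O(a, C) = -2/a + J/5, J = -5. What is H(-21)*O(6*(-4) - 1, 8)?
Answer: -10097/25 ≈ -403.88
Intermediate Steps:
O(a, C) = -1 - 2/a (O(a, C) = -2/a - 5/5 = -2/a - 5*⅕ = -2/a - 1 = -1 - 2/a)
H(f) = -2 + f²
H(-21)*O(6*(-4) - 1, 8) = (-2 + (-21)²)*((-2 - (6*(-4) - 1))/(6*(-4) - 1)) = (-2 + 441)*((-2 - (-24 - 1))/(-24 - 1)) = 439*((-2 - 1*(-25))/(-25)) = 439*(-(-2 + 25)/25) = 439*(-1/25*23) = 439*(-23/25) = -10097/25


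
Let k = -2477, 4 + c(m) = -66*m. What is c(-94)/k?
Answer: -6200/2477 ≈ -2.5030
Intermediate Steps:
c(m) = -4 - 66*m
c(-94)/k = (-4 - 66*(-94))/(-2477) = (-4 + 6204)*(-1/2477) = 6200*(-1/2477) = -6200/2477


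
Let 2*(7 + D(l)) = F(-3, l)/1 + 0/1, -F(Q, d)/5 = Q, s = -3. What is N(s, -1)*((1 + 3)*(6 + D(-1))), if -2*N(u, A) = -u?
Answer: -39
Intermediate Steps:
F(Q, d) = -5*Q
D(l) = ½ (D(l) = -7 + (-5*(-3)/1 + 0/1)/2 = -7 + (15*1 + 0*1)/2 = -7 + (15 + 0)/2 = -7 + (½)*15 = -7 + 15/2 = ½)
N(u, A) = u/2 (N(u, A) = -(-1)*u/2 = u/2)
N(s, -1)*((1 + 3)*(6 + D(-1))) = ((½)*(-3))*((1 + 3)*(6 + ½)) = -6*13/2 = -3/2*26 = -39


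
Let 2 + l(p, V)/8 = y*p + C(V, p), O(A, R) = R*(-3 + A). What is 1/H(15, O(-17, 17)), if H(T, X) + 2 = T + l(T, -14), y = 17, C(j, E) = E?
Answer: 1/2157 ≈ 0.00046361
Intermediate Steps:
l(p, V) = -16 + 144*p (l(p, V) = -16 + 8*(17*p + p) = -16 + 8*(18*p) = -16 + 144*p)
H(T, X) = -18 + 145*T (H(T, X) = -2 + (T + (-16 + 144*T)) = -2 + (-16 + 145*T) = -18 + 145*T)
1/H(15, O(-17, 17)) = 1/(-18 + 145*15) = 1/(-18 + 2175) = 1/2157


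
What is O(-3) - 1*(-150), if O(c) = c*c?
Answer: 159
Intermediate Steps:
O(c) = c²
O(-3) - 1*(-150) = (-3)² - 1*(-150) = 9 + 150 = 159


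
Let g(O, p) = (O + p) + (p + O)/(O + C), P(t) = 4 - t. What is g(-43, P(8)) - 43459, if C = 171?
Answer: -5568815/128 ≈ -43506.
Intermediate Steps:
g(O, p) = O + p + (O + p)/(171 + O) (g(O, p) = (O + p) + (p + O)/(O + 171) = (O + p) + (O + p)/(171 + O) = O + p + (O + p)/(171 + O))
g(-43, P(8)) - 43459 = ((-43)² + 172*(-43) + 172*(4 - 1*8) - 43*(4 - 1*8))/(171 - 43) - 43459 = (1849 - 7396 + 172*(4 - 8) - 43*(4 - 8))/128 - 43459 = (1849 - 7396 + 172*(-4) - 43*(-4))/128 - 43459 = (1849 - 7396 - 688 + 172)/128 - 43459 = (1/128)*(-6063) - 43459 = -6063/128 - 43459 = -5568815/128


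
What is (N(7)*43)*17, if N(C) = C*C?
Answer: 35819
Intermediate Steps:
N(C) = C²
(N(7)*43)*17 = (7²*43)*17 = (49*43)*17 = 2107*17 = 35819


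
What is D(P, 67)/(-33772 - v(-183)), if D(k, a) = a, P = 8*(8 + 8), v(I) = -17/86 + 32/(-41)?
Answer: -236242/119076623 ≈ -0.0019839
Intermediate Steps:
v(I) = -3449/3526 (v(I) = -17*1/86 + 32*(-1/41) = -17/86 - 32/41 = -3449/3526)
P = 128 (P = 8*16 = 128)
D(P, 67)/(-33772 - v(-183)) = 67/(-33772 - 1*(-3449/3526)) = 67/(-33772 + 3449/3526) = 67/(-119076623/3526) = 67*(-3526/119076623) = -236242/119076623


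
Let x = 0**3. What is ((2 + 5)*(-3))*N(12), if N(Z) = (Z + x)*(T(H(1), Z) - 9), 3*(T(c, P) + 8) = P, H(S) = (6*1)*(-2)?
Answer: 3276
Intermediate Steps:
H(S) = -12 (H(S) = 6*(-2) = -12)
T(c, P) = -8 + P/3
x = 0
N(Z) = Z*(-17 + Z/3) (N(Z) = (Z + 0)*((-8 + Z/3) - 9) = Z*(-17 + Z/3))
((2 + 5)*(-3))*N(12) = ((2 + 5)*(-3))*((1/3)*12*(-51 + 12)) = (7*(-3))*((1/3)*12*(-39)) = -21*(-156) = 3276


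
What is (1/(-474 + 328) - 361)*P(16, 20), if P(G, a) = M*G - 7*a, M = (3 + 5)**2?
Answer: -23296494/73 ≈ -3.1913e+5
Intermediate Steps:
M = 64 (M = 8**2 = 64)
P(G, a) = -7*a + 64*G (P(G, a) = 64*G - 7*a = -7*a + 64*G)
(1/(-474 + 328) - 361)*P(16, 20) = (1/(-474 + 328) - 361)*(-7*20 + 64*16) = (1/(-146) - 361)*(-140 + 1024) = (-1/146 - 361)*884 = -52707/146*884 = -23296494/73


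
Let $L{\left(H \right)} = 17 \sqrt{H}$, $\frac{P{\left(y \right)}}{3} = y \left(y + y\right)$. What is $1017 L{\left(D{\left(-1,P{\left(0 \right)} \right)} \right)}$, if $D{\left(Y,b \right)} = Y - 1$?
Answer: $17289 i \sqrt{2} \approx 24450.0 i$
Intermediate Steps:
$P{\left(y \right)} = 6 y^{2}$ ($P{\left(y \right)} = 3 y \left(y + y\right) = 3 y 2 y = 3 \cdot 2 y^{2} = 6 y^{2}$)
$D{\left(Y,b \right)} = -1 + Y$ ($D{\left(Y,b \right)} = Y - 1 = -1 + Y$)
$1017 L{\left(D{\left(-1,P{\left(0 \right)} \right)} \right)} = 1017 \cdot 17 \sqrt{-1 - 1} = 1017 \cdot 17 \sqrt{-2} = 1017 \cdot 17 i \sqrt{2} = 17289 i \sqrt{2}$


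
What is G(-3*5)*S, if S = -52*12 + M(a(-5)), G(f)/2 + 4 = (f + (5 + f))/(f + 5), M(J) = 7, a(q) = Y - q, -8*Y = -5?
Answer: 1851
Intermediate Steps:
Y = 5/8 (Y = -⅛*(-5) = 5/8 ≈ 0.62500)
a(q) = 5/8 - q
G(f) = -8 + 2*(5 + 2*f)/(5 + f) (G(f) = -8 + 2*((f + (5 + f))/(f + 5)) = -8 + 2*((5 + 2*f)/(5 + f)) = -8 + 2*(5 + 2*f)/(5 + f))
S = -617 (S = -52*12 + 7 = -624 + 7 = -617)
G(-3*5)*S = (2*(-15 - (-6)*5)/(5 - 3*5))*(-617) = (2*(-15 - 2*(-15))/(5 - 15))*(-617) = (2*(-15 + 30)/(-10))*(-617) = (2*(-⅒)*15)*(-617) = -3*(-617) = 1851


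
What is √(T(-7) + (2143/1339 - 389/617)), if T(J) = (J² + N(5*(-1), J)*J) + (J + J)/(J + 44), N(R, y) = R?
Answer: √79042773048413902/30568031 ≈ 9.1974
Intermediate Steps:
T(J) = J² - 5*J + 2*J/(44 + J) (T(J) = (J² + (5*(-1))*J) + (J + J)/(J + 44) = (J² - 5*J) + (2*J)/(44 + J) = (J² - 5*J) + 2*J/(44 + J) = J² - 5*J + 2*J/(44 + J))
√(T(-7) + (2143/1339 - 389/617)) = √(-7*(-218 + (-7)² + 39*(-7))/(44 - 7) + (2143/1339 - 389/617)) = √(-7*(-218 + 49 - 273)/37 + (2143*(1/1339) - 389*1/617)) = √(-7*1/37*(-442) + (2143/1339 - 389/617)) = √(3094/37 + 801360/826163) = √(2585798642/30568031) = √79042773048413902/30568031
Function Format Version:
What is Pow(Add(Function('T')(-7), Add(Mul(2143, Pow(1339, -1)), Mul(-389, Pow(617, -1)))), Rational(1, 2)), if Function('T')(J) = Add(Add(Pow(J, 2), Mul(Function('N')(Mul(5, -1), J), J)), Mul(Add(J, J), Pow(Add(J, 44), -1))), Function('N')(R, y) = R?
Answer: Mul(Rational(1, 30568031), Pow(79042773048413902, Rational(1, 2))) ≈ 9.1974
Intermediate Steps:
Function('T')(J) = Add(Pow(J, 2), Mul(-5, J), Mul(2, J, Pow(Add(44, J), -1))) (Function('T')(J) = Add(Add(Pow(J, 2), Mul(Mul(5, -1), J)), Mul(Add(J, J), Pow(Add(J, 44), -1))) = Add(Add(Pow(J, 2), Mul(-5, J)), Mul(Mul(2, J), Pow(Add(44, J), -1))) = Add(Add(Pow(J, 2), Mul(-5, J)), Mul(2, J, Pow(Add(44, J), -1))) = Add(Pow(J, 2), Mul(-5, J), Mul(2, J, Pow(Add(44, J), -1))))
Pow(Add(Function('T')(-7), Add(Mul(2143, Pow(1339, -1)), Mul(-389, Pow(617, -1)))), Rational(1, 2)) = Pow(Add(Mul(-7, Pow(Add(44, -7), -1), Add(-218, Pow(-7, 2), Mul(39, -7))), Add(Mul(2143, Pow(1339, -1)), Mul(-389, Pow(617, -1)))), Rational(1, 2)) = Pow(Add(Mul(-7, Pow(37, -1), Add(-218, 49, -273)), Add(Mul(2143, Rational(1, 1339)), Mul(-389, Rational(1, 617)))), Rational(1, 2)) = Pow(Add(Mul(-7, Rational(1, 37), -442), Add(Rational(2143, 1339), Rational(-389, 617))), Rational(1, 2)) = Pow(Add(Rational(3094, 37), Rational(801360, 826163)), Rational(1, 2)) = Pow(Rational(2585798642, 30568031), Rational(1, 2)) = Mul(Rational(1, 30568031), Pow(79042773048413902, Rational(1, 2)))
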